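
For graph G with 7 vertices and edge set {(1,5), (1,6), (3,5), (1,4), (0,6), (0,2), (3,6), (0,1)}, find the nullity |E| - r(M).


Cycle rank (nullity) = |E| - r(M) = |E| - (|V| - c).
|E| = 8, |V| = 7, c = 1.
Nullity = 8 - (7 - 1) = 8 - 6 = 2.

2


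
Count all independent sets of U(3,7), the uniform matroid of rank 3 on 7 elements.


Independent sets of U(3,7) are all subsets of size <= 3.
Count = C(7,0) + C(7,1) + C(7,2) + C(7,3)
     = 1 + 7 + 21 + 35
     = 64.

64


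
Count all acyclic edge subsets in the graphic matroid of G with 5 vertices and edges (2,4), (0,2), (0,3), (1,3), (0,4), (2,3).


An independent set in a graphic matroid is an acyclic edge subset.
G has 5 vertices and 6 edges.
Enumerate all 2^6 = 64 subsets, checking for acyclicity.
Total independent sets = 48.

48


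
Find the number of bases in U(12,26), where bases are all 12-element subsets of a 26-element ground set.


Bases of U(12,26) are all 12-element subsets of the 26-element ground set.
Number of bases = C(26,12).
C(26,12) = 9657700.

9657700


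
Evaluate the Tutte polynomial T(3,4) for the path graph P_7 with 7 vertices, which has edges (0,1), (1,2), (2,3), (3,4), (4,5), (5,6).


A path on 7 vertices is a tree with 6 edges.
T(x,y) = x^(6) for any tree.
T(3,4) = 3^6 = 729.

729


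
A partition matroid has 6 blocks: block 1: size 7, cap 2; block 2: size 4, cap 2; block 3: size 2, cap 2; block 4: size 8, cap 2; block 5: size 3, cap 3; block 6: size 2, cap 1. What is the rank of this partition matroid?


Rank of a partition matroid = sum of min(|Si|, ci) for each block.
= min(7,2) + min(4,2) + min(2,2) + min(8,2) + min(3,3) + min(2,1)
= 2 + 2 + 2 + 2 + 3 + 1
= 12.

12


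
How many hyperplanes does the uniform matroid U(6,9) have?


Hyperplanes of U(6,9) are flats of rank 5.
In a uniform matroid, these are exactly the (5)-element subsets.
Count = (9 choose 5) = 126.

126


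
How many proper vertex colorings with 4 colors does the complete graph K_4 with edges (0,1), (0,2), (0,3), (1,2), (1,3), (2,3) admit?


P(K_4, k) = k(k-1)(k-2)...(k-3).
P(4) = (4) * (3) * (2) * (1) = 24.

24


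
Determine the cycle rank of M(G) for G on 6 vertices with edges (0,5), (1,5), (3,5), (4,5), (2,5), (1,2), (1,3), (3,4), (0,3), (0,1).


Cycle rank (nullity) = |E| - r(M) = |E| - (|V| - c).
|E| = 10, |V| = 6, c = 1.
Nullity = 10 - (6 - 1) = 10 - 5 = 5.

5


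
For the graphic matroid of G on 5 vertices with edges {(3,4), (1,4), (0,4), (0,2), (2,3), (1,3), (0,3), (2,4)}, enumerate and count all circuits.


A circuit in a graphic matroid = edge set of a simple cycle.
G has 5 vertices and 8 edges.
Enumerating all minimal edge subsets forming cycles...
Total circuits found: 12.

12


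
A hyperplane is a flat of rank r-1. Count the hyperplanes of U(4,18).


Hyperplanes of U(4,18) are flats of rank 3.
In a uniform matroid, these are exactly the (3)-element subsets.
Count = C(18,3) = 18! / (3! * 15!) = 816.

816


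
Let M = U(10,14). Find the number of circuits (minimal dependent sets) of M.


In U(10,14), circuits are the (11)-element subsets.
Any set of 11 elements is dependent, and removing any one element gives
an independent set of size 10, so it is a minimal dependent set.
Number of circuits = C(14,11) = 14! / (11! * 3!) = 364.

364


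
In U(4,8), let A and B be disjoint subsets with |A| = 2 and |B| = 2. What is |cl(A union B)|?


|A union B| = 2 + 2 = 4 (disjoint).
In U(4,8), cl(S) = S if |S| < 4, else cl(S) = E.
Since 4 >= 4, cl(A union B) = E.
|cl(A union B)| = 8.

8


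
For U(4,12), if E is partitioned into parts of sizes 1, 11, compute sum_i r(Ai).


r(Ai) = min(|Ai|, 4) for each part.
Sum = min(1,4) + min(11,4)
    = 1 + 4
    = 5.

5


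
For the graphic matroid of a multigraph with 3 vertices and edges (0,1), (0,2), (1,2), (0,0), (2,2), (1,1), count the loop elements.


In a graphic matroid, a loop is a self-loop edge (u,u) with rank 0.
Examining all 6 edges for self-loops...
Self-loops found: (0,0), (2,2), (1,1)
Number of loops = 3.

3


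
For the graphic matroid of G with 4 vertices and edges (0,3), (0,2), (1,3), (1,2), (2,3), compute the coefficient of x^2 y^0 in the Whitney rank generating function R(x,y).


R(x,y) = sum over A in 2^E of x^(r(E)-r(A)) * y^(|A|-r(A)).
G has 4 vertices, 5 edges. r(E) = 3.
Enumerate all 2^5 = 32 subsets.
Count subsets with r(E)-r(A)=2 and |A|-r(A)=0: 5.

5


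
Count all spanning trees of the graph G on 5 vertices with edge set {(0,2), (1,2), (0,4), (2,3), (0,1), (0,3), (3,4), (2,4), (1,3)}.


By Kirchhoff's matrix tree theorem, the number of spanning trees equals
the determinant of any cofactor of the Laplacian matrix L.
G has 5 vertices and 9 edges.
Computing the (4 x 4) cofactor determinant gives 75.

75


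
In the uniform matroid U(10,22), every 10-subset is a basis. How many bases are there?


Bases of U(10,22) are all 10-element subsets of the 22-element ground set.
Number of bases = C(22,10).
C(22,10) = 646646.

646646


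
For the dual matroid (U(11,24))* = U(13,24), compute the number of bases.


The dual of U(r,n) is U(n-r, n) = U(13,24).
Bases of U(13,24) are all (13)-element subsets.
|B(M*)| = C(24,13) = 2496144.

2496144


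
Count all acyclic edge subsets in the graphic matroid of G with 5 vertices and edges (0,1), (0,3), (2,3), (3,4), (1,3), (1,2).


An independent set in a graphic matroid is an acyclic edge subset.
G has 5 vertices and 6 edges.
Enumerate all 2^6 = 64 subsets, checking for acyclicity.
Total independent sets = 48.

48


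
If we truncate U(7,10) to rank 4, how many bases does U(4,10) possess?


Truncating U(7,10) to rank 4 gives U(4,10).
Bases of U(4,10) are all 4-element subsets of 10 elements.
Number of bases = (10 choose 4) = 210.

210


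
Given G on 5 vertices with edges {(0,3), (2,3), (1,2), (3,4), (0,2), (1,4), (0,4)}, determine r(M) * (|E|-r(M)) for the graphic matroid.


r(M) = |V| - c = 5 - 1 = 4.
nullity = |E| - r(M) = 7 - 4 = 3.
Product = 4 * 3 = 12.

12


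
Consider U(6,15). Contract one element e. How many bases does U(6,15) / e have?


Contracting e from U(6,15) gives U(5,14).
Bases of U(5,14) = C(14,5) = 14! / (5! * 9!) = 2002.

2002


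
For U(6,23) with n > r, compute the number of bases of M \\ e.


Deleting e from U(6,23) gives U(6,22) since n > r.
Bases of U(6,22) = C(22,6) = 74613.

74613


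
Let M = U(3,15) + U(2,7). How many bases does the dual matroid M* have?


(M1+M2)* = M1* + M2*.
M1* = U(12,15), bases: C(15,12) = 455.
M2* = U(5,7), bases: C(7,5) = 21.
|B(M*)| = 455 * 21 = 9555.

9555


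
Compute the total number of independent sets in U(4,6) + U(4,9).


For a direct sum, |I(M1+M2)| = |I(M1)| * |I(M2)|.
|I(U(4,6))| = sum C(6,k) for k=0..4 = 57.
|I(U(4,9))| = sum C(9,k) for k=0..4 = 256.
Total = 57 * 256 = 14592.

14592


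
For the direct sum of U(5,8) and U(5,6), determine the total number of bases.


Bases of a direct sum M1 + M2: |B| = |B(M1)| * |B(M2)|.
|B(U(5,8))| = C(8,5) = 56.
|B(U(5,6))| = C(6,5) = 6.
Total bases = 56 * 6 = 336.

336


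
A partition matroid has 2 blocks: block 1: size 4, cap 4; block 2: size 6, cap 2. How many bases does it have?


A basis picks exactly ci elements from block i.
Number of bases = product of C(|Si|, ci).
= C(4,4) * C(6,2)
= 1 * 15
= 15.

15


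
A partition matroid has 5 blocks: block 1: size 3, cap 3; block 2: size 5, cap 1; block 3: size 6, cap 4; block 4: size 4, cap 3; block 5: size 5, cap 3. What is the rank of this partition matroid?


Rank of a partition matroid = sum of min(|Si|, ci) for each block.
= min(3,3) + min(5,1) + min(6,4) + min(4,3) + min(5,3)
= 3 + 1 + 4 + 3 + 3
= 14.

14


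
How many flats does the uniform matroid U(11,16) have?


Flats of U(11,16): every subset of size < 11 is a flat, plus E itself.
Count = C(16,0) + C(16,1) + C(16,2) + C(16,3) + C(16,4) + C(16,5) + C(16,6) + C(16,7) + C(16,8) + C(16,9) + C(16,10) + 1
     = 1 + 16 + 120 + 560 + 1820 + 4368 + 8008 + 11440 + 12870 + 11440 + 8008 + 1
     = 58652.

58652


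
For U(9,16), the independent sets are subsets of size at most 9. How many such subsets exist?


Independent sets of U(9,16) are all subsets of size <= 9.
Count = (16 choose 0) + (16 choose 1) + (16 choose 2) + (16 choose 3) + (16 choose 4) + (16 choose 5) + (16 choose 6) + (16 choose 7) + (16 choose 8) + (16 choose 9)
     = 1 + 16 + 120 + 560 + 1820 + 4368 + 8008 + 11440 + 12870 + 11440
     = 50643.

50643


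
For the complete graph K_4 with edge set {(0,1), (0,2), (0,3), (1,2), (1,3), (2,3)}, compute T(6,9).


T(K_4; x,y) = x^3 + 3x^2 + 4xy + 2x + y^3 + 3y^2 + 2y.
Substituting x=6, y=9:
= 216 + 108 + 216 + 12 + 729 + 243 + 18
= 1542.

1542


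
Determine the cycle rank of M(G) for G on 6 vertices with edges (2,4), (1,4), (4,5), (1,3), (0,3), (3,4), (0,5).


Cycle rank (nullity) = |E| - r(M) = |E| - (|V| - c).
|E| = 7, |V| = 6, c = 1.
Nullity = 7 - (6 - 1) = 7 - 5 = 2.

2


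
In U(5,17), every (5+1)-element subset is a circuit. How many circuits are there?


In U(5,17), circuits are the (6)-element subsets.
Any set of 6 elements is dependent, and removing any one element gives
an independent set of size 5, so it is a minimal dependent set.
Number of circuits = C(17,6) = 12376.

12376


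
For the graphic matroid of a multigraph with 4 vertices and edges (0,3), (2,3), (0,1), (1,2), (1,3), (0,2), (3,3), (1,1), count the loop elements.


In a graphic matroid, a loop is a self-loop edge (u,u) with rank 0.
Examining all 8 edges for self-loops...
Self-loops found: (3,3), (1,1)
Number of loops = 2.

2


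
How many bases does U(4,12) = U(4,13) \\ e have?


Deleting e from U(4,13) gives U(4,12) since n > r.
Bases of U(4,12) = C(12,4) = 12! / (4! * 8!) = 495.

495


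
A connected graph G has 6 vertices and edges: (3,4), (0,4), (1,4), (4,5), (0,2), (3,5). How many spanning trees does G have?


By Kirchhoff's matrix tree theorem, the number of spanning trees equals
the determinant of any cofactor of the Laplacian matrix L.
G has 6 vertices and 6 edges.
Computing the (5 x 5) cofactor determinant gives 3.

3


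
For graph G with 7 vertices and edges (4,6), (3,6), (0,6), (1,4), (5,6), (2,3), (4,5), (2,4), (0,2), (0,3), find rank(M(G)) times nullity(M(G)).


r(M) = |V| - c = 7 - 1 = 6.
nullity = |E| - r(M) = 10 - 6 = 4.
Product = 6 * 4 = 24.

24


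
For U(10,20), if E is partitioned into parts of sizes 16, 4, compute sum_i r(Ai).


r(Ai) = min(|Ai|, 10) for each part.
Sum = min(16,10) + min(4,10)
    = 10 + 4
    = 14.

14


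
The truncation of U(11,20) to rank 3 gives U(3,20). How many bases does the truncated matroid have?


Truncating U(11,20) to rank 3 gives U(3,20).
Bases of U(3,20) are all 3-element subsets of 20 elements.
Number of bases = (20 choose 3) = 1140.

1140


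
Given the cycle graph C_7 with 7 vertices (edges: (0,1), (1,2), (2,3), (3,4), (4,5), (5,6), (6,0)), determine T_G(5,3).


T(C_7; x,y) = x + x^2 + ... + x^(6) + y.
T(5,3) = 5^1 + 5^2 + 5^3 + 5^4 + 5^5 + 5^6 + 3
= 5 + 25 + 125 + 625 + 3125 + 15625 + 3
= 19533.

19533


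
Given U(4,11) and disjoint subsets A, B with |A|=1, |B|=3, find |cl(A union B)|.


|A union B| = 1 + 3 = 4 (disjoint).
In U(4,11), cl(S) = S if |S| < 4, else cl(S) = E.
Since 4 >= 4, cl(A union B) = E.
|cl(A union B)| = 11.

11


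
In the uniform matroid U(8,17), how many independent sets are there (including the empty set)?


Independent sets of U(8,17) are all subsets of size <= 8.
Count = C(17,0) + C(17,1) + C(17,2) + C(17,3) + C(17,4) + C(17,5) + C(17,6) + C(17,7) + C(17,8)
     = 1 + 17 + 136 + 680 + 2380 + 6188 + 12376 + 19448 + 24310
     = 65536.

65536


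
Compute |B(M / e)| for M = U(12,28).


Contracting e from U(12,28) gives U(11,27).
Bases of U(11,27) = C(27,11) = 13037895.

13037895


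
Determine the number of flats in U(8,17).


Flats of U(8,17): every subset of size < 8 is a flat, plus E itself.
Count = (17 choose 0) + (17 choose 1) + (17 choose 2) + (17 choose 3) + (17 choose 4) + (17 choose 5) + (17 choose 6) + (17 choose 7) + 1
     = 1 + 17 + 136 + 680 + 2380 + 6188 + 12376 + 19448 + 1
     = 41227.

41227


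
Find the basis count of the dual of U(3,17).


The dual of U(r,n) is U(n-r, n) = U(14,17).
Bases of U(14,17) are all (14)-element subsets.
|B(M*)| = C(17,14) = 680.

680


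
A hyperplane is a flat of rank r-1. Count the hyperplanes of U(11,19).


Hyperplanes of U(11,19) are flats of rank 10.
In a uniform matroid, these are exactly the (10)-element subsets.
Count = C(19,10) = 19! / (10! * 9!) = 92378.

92378


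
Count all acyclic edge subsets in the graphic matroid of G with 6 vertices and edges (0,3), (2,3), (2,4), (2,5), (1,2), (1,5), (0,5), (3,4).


An independent set in a graphic matroid is an acyclic edge subset.
G has 6 vertices and 8 edges.
Enumerate all 2^8 = 256 subsets, checking for acyclicity.
Total independent sets = 180.

180


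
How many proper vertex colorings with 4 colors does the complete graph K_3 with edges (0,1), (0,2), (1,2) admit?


P(K_3, k) = k(k-1)(k-2)...(k-2).
P(4) = (4) * (3) * (2) = 24.

24


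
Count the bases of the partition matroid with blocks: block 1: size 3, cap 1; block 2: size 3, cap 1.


A basis picks exactly ci elements from block i.
Number of bases = product of C(|Si|, ci).
= C(3,1) * C(3,1)
= 3 * 3
= 9.

9


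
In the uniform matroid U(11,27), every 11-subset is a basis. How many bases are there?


Bases of U(11,27) are all 11-element subsets of the 27-element ground set.
Number of bases = C(27,11).
C(27,11) = 27! / (11! * 16!) = 13037895.

13037895


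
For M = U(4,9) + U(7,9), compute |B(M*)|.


(M1+M2)* = M1* + M2*.
M1* = U(5,9), bases: C(9,5) = 126.
M2* = U(2,9), bases: C(9,2) = 36.
|B(M*)| = 126 * 36 = 4536.

4536


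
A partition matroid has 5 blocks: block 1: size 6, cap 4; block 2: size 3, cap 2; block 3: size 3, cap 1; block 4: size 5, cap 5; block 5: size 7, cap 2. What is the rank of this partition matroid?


Rank of a partition matroid = sum of min(|Si|, ci) for each block.
= min(6,4) + min(3,2) + min(3,1) + min(5,5) + min(7,2)
= 4 + 2 + 1 + 5 + 2
= 14.

14


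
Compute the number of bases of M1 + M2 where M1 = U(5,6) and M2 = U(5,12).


Bases of a direct sum M1 + M2: |B| = |B(M1)| * |B(M2)|.
|B(U(5,6))| = C(6,5) = 6.
|B(U(5,12))| = C(12,5) = 792.
Total bases = 6 * 792 = 4752.

4752


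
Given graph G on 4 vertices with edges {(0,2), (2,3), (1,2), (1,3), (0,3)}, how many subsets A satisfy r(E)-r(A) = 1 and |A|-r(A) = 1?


R(x,y) = sum over A in 2^E of x^(r(E)-r(A)) * y^(|A|-r(A)).
G has 4 vertices, 5 edges. r(E) = 3.
Enumerate all 2^5 = 32 subsets.
Count subsets with r(E)-r(A)=1 and |A|-r(A)=1: 2.

2


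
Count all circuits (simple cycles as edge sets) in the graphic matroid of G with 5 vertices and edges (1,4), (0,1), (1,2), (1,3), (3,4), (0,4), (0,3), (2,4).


A circuit in a graphic matroid = edge set of a simple cycle.
G has 5 vertices and 8 edges.
Enumerating all minimal edge subsets forming cycles...
Total circuits found: 12.

12


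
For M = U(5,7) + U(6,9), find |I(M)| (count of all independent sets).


For a direct sum, |I(M1+M2)| = |I(M1)| * |I(M2)|.
|I(U(5,7))| = sum C(7,k) for k=0..5 = 120.
|I(U(6,9))| = sum C(9,k) for k=0..6 = 466.
Total = 120 * 466 = 55920.

55920


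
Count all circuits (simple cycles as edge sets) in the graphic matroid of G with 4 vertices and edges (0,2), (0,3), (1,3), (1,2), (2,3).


A circuit in a graphic matroid = edge set of a simple cycle.
G has 4 vertices and 5 edges.
Enumerating all minimal edge subsets forming cycles...
Total circuits found: 3.

3


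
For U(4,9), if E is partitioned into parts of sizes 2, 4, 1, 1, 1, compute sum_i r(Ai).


r(Ai) = min(|Ai|, 4) for each part.
Sum = min(2,4) + min(4,4) + min(1,4) + min(1,4) + min(1,4)
    = 2 + 4 + 1 + 1 + 1
    = 9.

9


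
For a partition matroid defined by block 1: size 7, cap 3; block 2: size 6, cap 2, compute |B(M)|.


A basis picks exactly ci elements from block i.
Number of bases = product of C(|Si|, ci).
= C(7,3) * C(6,2)
= 35 * 15
= 525.

525


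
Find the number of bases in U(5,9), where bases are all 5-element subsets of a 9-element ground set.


Bases of U(5,9) are all 5-element subsets of the 9-element ground set.
Number of bases = C(9,5).
C(9,5) = 9! / (5! * 4!) = 126.

126


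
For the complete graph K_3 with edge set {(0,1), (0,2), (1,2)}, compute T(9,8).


T(K_3; x,y) = x^2 + x + y.
T(9,8) = 81 + 9 + 8 = 98.

98


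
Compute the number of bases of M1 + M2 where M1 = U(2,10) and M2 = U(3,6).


Bases of a direct sum M1 + M2: |B| = |B(M1)| * |B(M2)|.
|B(U(2,10))| = C(10,2) = 45.
|B(U(3,6))| = C(6,3) = 20.
Total bases = 45 * 20 = 900.

900


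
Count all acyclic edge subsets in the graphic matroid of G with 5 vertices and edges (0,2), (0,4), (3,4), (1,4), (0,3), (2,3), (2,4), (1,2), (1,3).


An independent set in a graphic matroid is an acyclic edge subset.
G has 5 vertices and 9 edges.
Enumerate all 2^9 = 512 subsets, checking for acyclicity.
Total independent sets = 198.

198


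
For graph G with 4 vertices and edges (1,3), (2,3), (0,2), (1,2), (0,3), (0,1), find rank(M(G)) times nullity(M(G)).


r(M) = |V| - c = 4 - 1 = 3.
nullity = |E| - r(M) = 6 - 3 = 3.
Product = 3 * 3 = 9.

9


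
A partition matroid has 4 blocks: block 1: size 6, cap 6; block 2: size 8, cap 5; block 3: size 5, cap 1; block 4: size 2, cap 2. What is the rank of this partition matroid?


Rank of a partition matroid = sum of min(|Si|, ci) for each block.
= min(6,6) + min(8,5) + min(5,1) + min(2,2)
= 6 + 5 + 1 + 2
= 14.

14


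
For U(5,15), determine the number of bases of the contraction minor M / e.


Contracting e from U(5,15) gives U(4,14).
Bases of U(4,14) = (14 choose 4) = 1001.

1001


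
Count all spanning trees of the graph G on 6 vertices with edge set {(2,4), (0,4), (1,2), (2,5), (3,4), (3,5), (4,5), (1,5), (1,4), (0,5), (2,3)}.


By Kirchhoff's matrix tree theorem, the number of spanning trees equals
the determinant of any cofactor of the Laplacian matrix L.
G has 6 vertices and 11 edges.
Computing the (5 x 5) cofactor determinant gives 180.

180


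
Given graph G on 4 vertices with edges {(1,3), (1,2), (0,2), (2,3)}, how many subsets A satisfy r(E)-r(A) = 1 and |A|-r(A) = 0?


R(x,y) = sum over A in 2^E of x^(r(E)-r(A)) * y^(|A|-r(A)).
G has 4 vertices, 4 edges. r(E) = 3.
Enumerate all 2^4 = 16 subsets.
Count subsets with r(E)-r(A)=1 and |A|-r(A)=0: 6.

6


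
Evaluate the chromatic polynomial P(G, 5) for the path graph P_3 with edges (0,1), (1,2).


P(P_3, k) = k * (k-1)^(2).
P(5) = 5 * 4^2 = 5 * 16 = 80.

80


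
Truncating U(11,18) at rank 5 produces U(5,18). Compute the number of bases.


Truncating U(11,18) to rank 5 gives U(5,18).
Bases of U(5,18) are all 5-element subsets of 18 elements.
Number of bases = (18 choose 5) = 8568.

8568


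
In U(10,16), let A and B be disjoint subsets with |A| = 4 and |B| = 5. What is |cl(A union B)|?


|A union B| = 4 + 5 = 9 (disjoint).
In U(10,16), cl(S) = S if |S| < 10, else cl(S) = E.
Since 9 < 10, cl(A union B) = A union B.
|cl(A union B)| = 9.

9


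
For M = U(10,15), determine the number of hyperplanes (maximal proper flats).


Hyperplanes of U(10,15) are flats of rank 9.
In a uniform matroid, these are exactly the (9)-element subsets.
Count = (15 choose 9) = 5005.

5005


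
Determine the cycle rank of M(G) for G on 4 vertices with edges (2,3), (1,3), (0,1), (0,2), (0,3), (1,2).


Cycle rank (nullity) = |E| - r(M) = |E| - (|V| - c).
|E| = 6, |V| = 4, c = 1.
Nullity = 6 - (4 - 1) = 6 - 3 = 3.

3


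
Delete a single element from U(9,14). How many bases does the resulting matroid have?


Deleting e from U(9,14) gives U(9,13) since n > r.
Bases of U(9,13) = C(13,9) = 13! / (9! * 4!) = 715.

715


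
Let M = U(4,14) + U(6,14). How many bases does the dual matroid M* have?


(M1+M2)* = M1* + M2*.
M1* = U(10,14), bases: C(14,10) = 1001.
M2* = U(8,14), bases: C(14,8) = 3003.
|B(M*)| = 1001 * 3003 = 3006003.

3006003


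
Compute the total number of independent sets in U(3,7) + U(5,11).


For a direct sum, |I(M1+M2)| = |I(M1)| * |I(M2)|.
|I(U(3,7))| = sum C(7,k) for k=0..3 = 64.
|I(U(5,11))| = sum C(11,k) for k=0..5 = 1024.
Total = 64 * 1024 = 65536.

65536


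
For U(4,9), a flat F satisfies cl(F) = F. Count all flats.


Flats of U(4,9): every subset of size < 4 is a flat, plus E itself.
Count = (9 choose 0) + (9 choose 1) + (9 choose 2) + (9 choose 3) + 1
     = 1 + 9 + 36 + 84 + 1
     = 131.

131


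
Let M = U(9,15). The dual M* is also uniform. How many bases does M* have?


The dual of U(r,n) is U(n-r, n) = U(6,15).
Bases of U(6,15) are all (6)-element subsets.
|B(M*)| = C(15,6) = 5005.

5005


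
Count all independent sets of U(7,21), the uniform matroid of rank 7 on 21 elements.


Independent sets of U(7,21) are all subsets of size <= 7.
Count = C(21,0) + C(21,1) + C(21,2) + C(21,3) + C(21,4) + C(21,5) + C(21,6) + C(21,7)
     = 1 + 21 + 210 + 1330 + 5985 + 20349 + 54264 + 116280
     = 198440.

198440


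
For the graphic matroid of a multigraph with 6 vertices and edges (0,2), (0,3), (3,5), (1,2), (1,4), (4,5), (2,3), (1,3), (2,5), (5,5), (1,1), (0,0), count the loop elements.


In a graphic matroid, a loop is a self-loop edge (u,u) with rank 0.
Examining all 12 edges for self-loops...
Self-loops found: (5,5), (1,1), (0,0)
Number of loops = 3.

3


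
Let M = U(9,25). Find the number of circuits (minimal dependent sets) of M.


In U(9,25), circuits are the (10)-element subsets.
Any set of 10 elements is dependent, and removing any one element gives
an independent set of size 9, so it is a minimal dependent set.
Number of circuits = (25 choose 10) = 3268760.

3268760


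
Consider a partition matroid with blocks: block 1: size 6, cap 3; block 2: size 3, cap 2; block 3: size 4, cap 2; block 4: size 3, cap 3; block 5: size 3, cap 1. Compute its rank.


Rank of a partition matroid = sum of min(|Si|, ci) for each block.
= min(6,3) + min(3,2) + min(4,2) + min(3,3) + min(3,1)
= 3 + 2 + 2 + 3 + 1
= 11.

11


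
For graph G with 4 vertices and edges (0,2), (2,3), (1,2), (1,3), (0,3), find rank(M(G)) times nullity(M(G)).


r(M) = |V| - c = 4 - 1 = 3.
nullity = |E| - r(M) = 5 - 3 = 2.
Product = 3 * 2 = 6.

6


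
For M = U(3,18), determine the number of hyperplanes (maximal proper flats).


Hyperplanes of U(3,18) are flats of rank 2.
In a uniform matroid, these are exactly the (2)-element subsets.
Count = (18 choose 2) = 153.

153


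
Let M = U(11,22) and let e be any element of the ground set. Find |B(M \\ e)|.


Deleting e from U(11,22) gives U(11,21) since n > r.
Bases of U(11,21) = C(21,11) = 21! / (11! * 10!) = 352716.

352716


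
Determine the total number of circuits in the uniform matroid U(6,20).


In U(6,20), circuits are the (7)-element subsets.
Any set of 7 elements is dependent, and removing any one element gives
an independent set of size 6, so it is a minimal dependent set.
Number of circuits = C(20,7) = 77520.

77520


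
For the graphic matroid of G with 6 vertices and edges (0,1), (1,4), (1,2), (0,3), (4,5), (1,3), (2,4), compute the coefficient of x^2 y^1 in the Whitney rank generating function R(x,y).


R(x,y) = sum over A in 2^E of x^(r(E)-r(A)) * y^(|A|-r(A)).
G has 6 vertices, 7 edges. r(E) = 5.
Enumerate all 2^7 = 128 subsets.
Count subsets with r(E)-r(A)=2 and |A|-r(A)=1: 8.

8


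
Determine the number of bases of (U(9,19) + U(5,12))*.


(M1+M2)* = M1* + M2*.
M1* = U(10,19), bases: C(19,10) = 92378.
M2* = U(7,12), bases: C(12,7) = 792.
|B(M*)| = 92378 * 792 = 73163376.

73163376


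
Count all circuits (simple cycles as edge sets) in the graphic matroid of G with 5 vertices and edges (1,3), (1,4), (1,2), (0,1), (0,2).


A circuit in a graphic matroid = edge set of a simple cycle.
G has 5 vertices and 5 edges.
Enumerating all minimal edge subsets forming cycles...
Total circuits found: 1.

1


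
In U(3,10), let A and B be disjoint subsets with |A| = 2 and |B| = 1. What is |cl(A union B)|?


|A union B| = 2 + 1 = 3 (disjoint).
In U(3,10), cl(S) = S if |S| < 3, else cl(S) = E.
Since 3 >= 3, cl(A union B) = E.
|cl(A union B)| = 10.

10


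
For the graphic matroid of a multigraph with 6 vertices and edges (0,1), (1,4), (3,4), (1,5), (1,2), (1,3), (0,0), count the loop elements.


In a graphic matroid, a loop is a self-loop edge (u,u) with rank 0.
Examining all 7 edges for self-loops...
Self-loops found: (0,0)
Number of loops = 1.

1


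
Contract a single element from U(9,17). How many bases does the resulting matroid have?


Contracting e from U(9,17) gives U(8,16).
Bases of U(8,16) = C(16,8) = 16! / (8! * 8!) = 12870.

12870


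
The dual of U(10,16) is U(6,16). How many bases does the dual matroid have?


The dual of U(r,n) is U(n-r, n) = U(6,16).
Bases of U(6,16) are all (6)-element subsets.
|B(M*)| = C(16,6) = 16! / (6! * 10!) = 8008.

8008


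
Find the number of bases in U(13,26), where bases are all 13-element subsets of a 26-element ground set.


Bases of U(13,26) are all 13-element subsets of the 26-element ground set.
Number of bases = C(26,13).
C(26,13) = 10400600.

10400600


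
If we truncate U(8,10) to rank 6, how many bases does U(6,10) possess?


Truncating U(8,10) to rank 6 gives U(6,10).
Bases of U(6,10) are all 6-element subsets of 10 elements.
Number of bases = C(10,6) = 210.

210


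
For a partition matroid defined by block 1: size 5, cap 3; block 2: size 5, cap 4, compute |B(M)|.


A basis picks exactly ci elements from block i.
Number of bases = product of C(|Si|, ci).
= C(5,3) * C(5,4)
= 10 * 5
= 50.

50


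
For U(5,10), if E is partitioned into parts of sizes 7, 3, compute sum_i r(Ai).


r(Ai) = min(|Ai|, 5) for each part.
Sum = min(7,5) + min(3,5)
    = 5 + 3
    = 8.

8


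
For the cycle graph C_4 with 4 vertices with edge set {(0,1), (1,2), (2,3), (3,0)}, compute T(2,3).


T(C_4; x,y) = x + x^2 + ... + x^(3) + y.
T(2,3) = 2^1 + 2^2 + 2^3 + 3
= 2 + 4 + 8 + 3
= 17.

17


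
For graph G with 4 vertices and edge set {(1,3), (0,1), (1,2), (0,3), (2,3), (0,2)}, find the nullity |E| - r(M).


Cycle rank (nullity) = |E| - r(M) = |E| - (|V| - c).
|E| = 6, |V| = 4, c = 1.
Nullity = 6 - (4 - 1) = 6 - 3 = 3.

3


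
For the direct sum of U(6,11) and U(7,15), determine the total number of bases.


Bases of a direct sum M1 + M2: |B| = |B(M1)| * |B(M2)|.
|B(U(6,11))| = C(11,6) = 462.
|B(U(7,15))| = C(15,7) = 6435.
Total bases = 462 * 6435 = 2972970.

2972970


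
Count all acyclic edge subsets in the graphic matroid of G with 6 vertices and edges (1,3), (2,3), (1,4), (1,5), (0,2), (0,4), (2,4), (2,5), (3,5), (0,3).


An independent set in a graphic matroid is an acyclic edge subset.
G has 6 vertices and 10 edges.
Enumerate all 2^10 = 1024 subsets, checking for acyclicity.
Total independent sets = 478.

478


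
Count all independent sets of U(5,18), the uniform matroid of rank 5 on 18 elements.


Independent sets of U(5,18) are all subsets of size <= 5.
Count = C(18,0) + C(18,1) + C(18,2) + C(18,3) + C(18,4) + C(18,5)
     = 1 + 18 + 153 + 816 + 3060 + 8568
     = 12616.

12616


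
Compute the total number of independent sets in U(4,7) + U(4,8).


For a direct sum, |I(M1+M2)| = |I(M1)| * |I(M2)|.
|I(U(4,7))| = sum C(7,k) for k=0..4 = 99.
|I(U(4,8))| = sum C(8,k) for k=0..4 = 163.
Total = 99 * 163 = 16137.

16137


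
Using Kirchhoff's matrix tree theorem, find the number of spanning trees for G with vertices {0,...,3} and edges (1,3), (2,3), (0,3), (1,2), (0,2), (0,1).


By Kirchhoff's matrix tree theorem, the number of spanning trees equals
the determinant of any cofactor of the Laplacian matrix L.
G has 4 vertices and 6 edges.
Computing the (3 x 3) cofactor determinant gives 16.

16


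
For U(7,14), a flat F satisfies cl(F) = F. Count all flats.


Flats of U(7,14): every subset of size < 7 is a flat, plus E itself.
Count = (14 choose 0) + (14 choose 1) + (14 choose 2) + (14 choose 3) + (14 choose 4) + (14 choose 5) + (14 choose 6) + 1
     = 1 + 14 + 91 + 364 + 1001 + 2002 + 3003 + 1
     = 6477.

6477


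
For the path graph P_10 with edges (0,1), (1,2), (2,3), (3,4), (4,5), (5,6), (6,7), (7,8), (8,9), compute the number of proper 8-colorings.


P(P_10, k) = k * (k-1)^(9).
P(8) = 8 * 7^9 = 8 * 40353607 = 322828856.

322828856


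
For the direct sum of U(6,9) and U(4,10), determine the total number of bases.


Bases of a direct sum M1 + M2: |B| = |B(M1)| * |B(M2)|.
|B(U(6,9))| = C(9,6) = 84.
|B(U(4,10))| = C(10,4) = 210.
Total bases = 84 * 210 = 17640.

17640


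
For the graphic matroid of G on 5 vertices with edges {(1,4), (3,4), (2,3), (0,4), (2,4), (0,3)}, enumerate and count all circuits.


A circuit in a graphic matroid = edge set of a simple cycle.
G has 5 vertices and 6 edges.
Enumerating all minimal edge subsets forming cycles...
Total circuits found: 3.

3


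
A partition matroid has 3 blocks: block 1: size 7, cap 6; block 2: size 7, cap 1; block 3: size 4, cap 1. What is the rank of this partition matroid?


Rank of a partition matroid = sum of min(|Si|, ci) for each block.
= min(7,6) + min(7,1) + min(4,1)
= 6 + 1 + 1
= 8.

8


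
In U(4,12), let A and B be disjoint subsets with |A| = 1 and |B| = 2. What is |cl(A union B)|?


|A union B| = 1 + 2 = 3 (disjoint).
In U(4,12), cl(S) = S if |S| < 4, else cl(S) = E.
Since 3 < 4, cl(A union B) = A union B.
|cl(A union B)| = 3.

3


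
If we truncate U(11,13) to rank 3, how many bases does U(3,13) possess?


Truncating U(11,13) to rank 3 gives U(3,13).
Bases of U(3,13) are all 3-element subsets of 13 elements.
Number of bases = (13 choose 3) = 286.

286


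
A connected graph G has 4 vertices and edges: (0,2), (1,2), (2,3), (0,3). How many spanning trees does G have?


By Kirchhoff's matrix tree theorem, the number of spanning trees equals
the determinant of any cofactor of the Laplacian matrix L.
G has 4 vertices and 4 edges.
Computing the (3 x 3) cofactor determinant gives 3.

3


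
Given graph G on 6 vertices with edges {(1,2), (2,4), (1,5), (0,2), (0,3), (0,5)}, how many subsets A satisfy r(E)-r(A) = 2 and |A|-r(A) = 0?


R(x,y) = sum over A in 2^E of x^(r(E)-r(A)) * y^(|A|-r(A)).
G has 6 vertices, 6 edges. r(E) = 5.
Enumerate all 2^6 = 64 subsets.
Count subsets with r(E)-r(A)=2 and |A|-r(A)=0: 20.

20


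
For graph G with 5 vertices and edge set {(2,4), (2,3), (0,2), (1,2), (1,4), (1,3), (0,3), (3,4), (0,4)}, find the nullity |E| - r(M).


Cycle rank (nullity) = |E| - r(M) = |E| - (|V| - c).
|E| = 9, |V| = 5, c = 1.
Nullity = 9 - (5 - 1) = 9 - 4 = 5.

5


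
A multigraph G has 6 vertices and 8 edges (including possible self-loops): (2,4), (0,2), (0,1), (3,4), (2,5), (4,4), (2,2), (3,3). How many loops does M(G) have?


In a graphic matroid, a loop is a self-loop edge (u,u) with rank 0.
Examining all 8 edges for self-loops...
Self-loops found: (4,4), (2,2), (3,3)
Number of loops = 3.

3


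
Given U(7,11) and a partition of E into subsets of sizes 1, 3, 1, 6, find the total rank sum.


r(Ai) = min(|Ai|, 7) for each part.
Sum = min(1,7) + min(3,7) + min(1,7) + min(6,7)
    = 1 + 3 + 1 + 6
    = 11.

11


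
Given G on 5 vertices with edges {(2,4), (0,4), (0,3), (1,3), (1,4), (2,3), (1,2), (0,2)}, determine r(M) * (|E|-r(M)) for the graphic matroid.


r(M) = |V| - c = 5 - 1 = 4.
nullity = |E| - r(M) = 8 - 4 = 4.
Product = 4 * 4 = 16.

16


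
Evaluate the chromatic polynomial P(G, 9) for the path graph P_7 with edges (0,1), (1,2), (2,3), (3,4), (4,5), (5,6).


P(P_7, k) = k * (k-1)^(6).
P(9) = 9 * 8^6 = 9 * 262144 = 2359296.

2359296


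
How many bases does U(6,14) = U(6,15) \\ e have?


Deleting e from U(6,15) gives U(6,14) since n > r.
Bases of U(6,14) = C(14,6) = 14! / (6! * 8!) = 3003.

3003


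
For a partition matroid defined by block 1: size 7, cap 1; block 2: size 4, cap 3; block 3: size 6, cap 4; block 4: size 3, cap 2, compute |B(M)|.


A basis picks exactly ci elements from block i.
Number of bases = product of C(|Si|, ci).
= C(7,1) * C(4,3) * C(6,4) * C(3,2)
= 7 * 4 * 15 * 3
= 1260.

1260


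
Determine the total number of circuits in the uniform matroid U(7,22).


In U(7,22), circuits are the (8)-element subsets.
Any set of 8 elements is dependent, and removing any one element gives
an independent set of size 7, so it is a minimal dependent set.
Number of circuits = C(22,8) = 319770.

319770


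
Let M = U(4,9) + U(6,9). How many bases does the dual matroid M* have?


(M1+M2)* = M1* + M2*.
M1* = U(5,9), bases: C(9,5) = 126.
M2* = U(3,9), bases: C(9,3) = 84.
|B(M*)| = 126 * 84 = 10584.

10584


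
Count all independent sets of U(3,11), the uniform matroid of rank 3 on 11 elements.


Independent sets of U(3,11) are all subsets of size <= 3.
Count = C(11,0) + C(11,1) + C(11,2) + C(11,3)
     = 1 + 11 + 55 + 165
     = 232.

232


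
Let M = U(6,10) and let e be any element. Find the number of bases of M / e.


Contracting e from U(6,10) gives U(5,9).
Bases of U(5,9) = (9 choose 5) = 126.

126


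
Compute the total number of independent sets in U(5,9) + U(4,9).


For a direct sum, |I(M1+M2)| = |I(M1)| * |I(M2)|.
|I(U(5,9))| = sum C(9,k) for k=0..5 = 382.
|I(U(4,9))| = sum C(9,k) for k=0..4 = 256.
Total = 382 * 256 = 97792.

97792


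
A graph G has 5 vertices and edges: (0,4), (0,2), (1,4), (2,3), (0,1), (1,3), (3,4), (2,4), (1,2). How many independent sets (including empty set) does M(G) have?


An independent set in a graphic matroid is an acyclic edge subset.
G has 5 vertices and 9 edges.
Enumerate all 2^9 = 512 subsets, checking for acyclicity.
Total independent sets = 198.

198


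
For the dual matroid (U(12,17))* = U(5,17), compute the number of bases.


The dual of U(r,n) is U(n-r, n) = U(5,17).
Bases of U(5,17) are all (5)-element subsets.
|B(M*)| = C(17,5) = 6188.

6188


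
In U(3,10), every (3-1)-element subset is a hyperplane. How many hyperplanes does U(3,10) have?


Hyperplanes of U(3,10) are flats of rank 2.
In a uniform matroid, these are exactly the (2)-element subsets.
Count = C(10,2) = 10! / (2! * 8!) = 45.

45


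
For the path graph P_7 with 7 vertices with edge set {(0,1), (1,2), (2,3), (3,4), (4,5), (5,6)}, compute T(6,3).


A path on 7 vertices is a tree with 6 edges.
T(x,y) = x^(6) for any tree.
T(6,3) = 6^6 = 46656.

46656


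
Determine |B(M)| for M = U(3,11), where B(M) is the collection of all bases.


Bases of U(3,11) are all 3-element subsets of the 11-element ground set.
Number of bases = C(11,3).
C(11,3) = 11! / (3! * 8!) = 165.

165


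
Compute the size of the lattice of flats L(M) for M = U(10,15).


Flats of U(10,15): every subset of size < 10 is a flat, plus E itself.
Count = (15 choose 0) + (15 choose 1) + (15 choose 2) + (15 choose 3) + (15 choose 4) + (15 choose 5) + (15 choose 6) + (15 choose 7) + (15 choose 8) + (15 choose 9) + 1
     = 1 + 15 + 105 + 455 + 1365 + 3003 + 5005 + 6435 + 6435 + 5005 + 1
     = 27825.

27825


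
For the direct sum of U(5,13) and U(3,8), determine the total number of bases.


Bases of a direct sum M1 + M2: |B| = |B(M1)| * |B(M2)|.
|B(U(5,13))| = C(13,5) = 1287.
|B(U(3,8))| = C(8,3) = 56.
Total bases = 1287 * 56 = 72072.

72072


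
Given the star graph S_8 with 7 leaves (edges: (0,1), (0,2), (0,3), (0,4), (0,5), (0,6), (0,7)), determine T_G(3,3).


A star on 8 vertices is a tree with 7 edges.
T(x,y) = x^(7) for any tree.
T(3,3) = 3^7 = 2187.

2187


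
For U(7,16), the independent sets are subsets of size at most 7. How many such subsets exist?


Independent sets of U(7,16) are all subsets of size <= 7.
Count = C(16,0) + C(16,1) + C(16,2) + C(16,3) + C(16,4) + C(16,5) + C(16,6) + C(16,7)
     = 1 + 16 + 120 + 560 + 1820 + 4368 + 8008 + 11440
     = 26333.

26333


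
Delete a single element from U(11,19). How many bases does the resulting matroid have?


Deleting e from U(11,19) gives U(11,18) since n > r.
Bases of U(11,18) = C(18,11) = 18! / (11! * 7!) = 31824.

31824


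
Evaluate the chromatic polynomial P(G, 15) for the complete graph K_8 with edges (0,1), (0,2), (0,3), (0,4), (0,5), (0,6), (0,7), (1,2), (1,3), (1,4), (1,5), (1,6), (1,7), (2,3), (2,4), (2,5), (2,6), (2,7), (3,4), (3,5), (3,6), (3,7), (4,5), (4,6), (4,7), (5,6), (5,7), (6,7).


P(K_8, k) = k(k-1)(k-2)...(k-7).
P(15) = (15) * (14) * (13) * (12) * (11) * (10) * (9) * (8) = 259459200.

259459200


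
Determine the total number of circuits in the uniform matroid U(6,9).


In U(6,9), circuits are the (7)-element subsets.
Any set of 7 elements is dependent, and removing any one element gives
an independent set of size 6, so it is a minimal dependent set.
Number of circuits = C(9,7) = 36.

36


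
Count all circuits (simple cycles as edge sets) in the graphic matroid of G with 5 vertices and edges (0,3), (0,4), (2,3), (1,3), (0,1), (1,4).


A circuit in a graphic matroid = edge set of a simple cycle.
G has 5 vertices and 6 edges.
Enumerating all minimal edge subsets forming cycles...
Total circuits found: 3.

3


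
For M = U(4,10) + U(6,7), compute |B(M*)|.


(M1+M2)* = M1* + M2*.
M1* = U(6,10), bases: C(10,6) = 210.
M2* = U(1,7), bases: C(7,1) = 7.
|B(M*)| = 210 * 7 = 1470.

1470


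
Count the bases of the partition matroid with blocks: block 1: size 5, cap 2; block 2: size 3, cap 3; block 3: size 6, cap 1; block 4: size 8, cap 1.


A basis picks exactly ci elements from block i.
Number of bases = product of C(|Si|, ci).
= C(5,2) * C(3,3) * C(6,1) * C(8,1)
= 10 * 1 * 6 * 8
= 480.

480


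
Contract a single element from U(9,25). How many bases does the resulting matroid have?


Contracting e from U(9,25) gives U(8,24).
Bases of U(8,24) = (24 choose 8) = 735471.

735471


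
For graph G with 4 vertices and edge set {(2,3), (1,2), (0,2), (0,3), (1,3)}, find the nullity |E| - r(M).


Cycle rank (nullity) = |E| - r(M) = |E| - (|V| - c).
|E| = 5, |V| = 4, c = 1.
Nullity = 5 - (4 - 1) = 5 - 3 = 2.

2


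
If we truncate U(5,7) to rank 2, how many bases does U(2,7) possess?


Truncating U(5,7) to rank 2 gives U(2,7).
Bases of U(2,7) are all 2-element subsets of 7 elements.
Number of bases = C(7,2) = 7! / (2! * 5!) = 21.

21


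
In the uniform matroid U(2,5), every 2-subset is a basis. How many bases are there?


Bases of U(2,5) are all 2-element subsets of the 5-element ground set.
Number of bases = C(5,2).
C(5,2) = 5! / (2! * 3!) = 10.

10


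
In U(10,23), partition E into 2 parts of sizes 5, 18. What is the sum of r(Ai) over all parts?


r(Ai) = min(|Ai|, 10) for each part.
Sum = min(5,10) + min(18,10)
    = 5 + 10
    = 15.

15


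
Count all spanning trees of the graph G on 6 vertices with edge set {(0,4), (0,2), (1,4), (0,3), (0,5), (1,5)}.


By Kirchhoff's matrix tree theorem, the number of spanning trees equals
the determinant of any cofactor of the Laplacian matrix L.
G has 6 vertices and 6 edges.
Computing the (5 x 5) cofactor determinant gives 4.

4


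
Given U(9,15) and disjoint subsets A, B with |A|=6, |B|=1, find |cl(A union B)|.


|A union B| = 6 + 1 = 7 (disjoint).
In U(9,15), cl(S) = S if |S| < 9, else cl(S) = E.
Since 7 < 9, cl(A union B) = A union B.
|cl(A union B)| = 7.

7


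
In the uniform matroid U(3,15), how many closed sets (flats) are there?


Flats of U(3,15): every subset of size < 3 is a flat, plus E itself.
Count = (15 choose 0) + (15 choose 1) + (15 choose 2) + 1
     = 1 + 15 + 105 + 1
     = 122.

122


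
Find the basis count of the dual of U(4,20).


The dual of U(r,n) is U(n-r, n) = U(16,20).
Bases of U(16,20) are all (16)-element subsets.
|B(M*)| = (20 choose 16) = 4845.

4845
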